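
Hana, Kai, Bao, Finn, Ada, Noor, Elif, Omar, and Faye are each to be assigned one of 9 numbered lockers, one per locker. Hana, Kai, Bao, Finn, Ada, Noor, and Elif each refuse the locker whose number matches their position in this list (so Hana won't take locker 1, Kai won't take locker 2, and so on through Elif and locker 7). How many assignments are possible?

165016

Let Aᵢ (for 1 ≤ i ≤ 7) be the placements that put person i in their forbidden locker. Any j of these fix j positions, leaving (9−j)! ways to fill the rest, and there are C(7,j) ways to pick which j.
By inclusion–exclusion, the number of valid placements is Σ_{j=0}^{7} (−1)^j C(7,j)·(9−j)!.
Computing: 362880 − 282240 + 105840 − 25200 + 4200 − 504 + 42 − 2 = 165016.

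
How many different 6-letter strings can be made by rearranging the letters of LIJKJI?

180

The 6 letters of LIJKJI have repeats: I appearing twice and J appearing twice.
Dividing 6! = 720 by 2!·2! = 4 for the repeated letters gives 180.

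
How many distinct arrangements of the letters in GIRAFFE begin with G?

Fix G in the first position and arrange the remaining 6 letters.
Those 6 letters have F appearing twice, giving (6)!/(2!) = 360.

360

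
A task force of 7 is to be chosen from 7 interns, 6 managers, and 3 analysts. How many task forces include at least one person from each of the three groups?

Total 7-person selections from all 16: C(16,7) = 11440.
Selections missing a whole group: no interns → C(9,7) = 36; no managers → C(10,7) = 120; no analysts → C(13,7) = 1716.
Add back selections omitting two groups (i.e. drawn from a single group): C(7,7) + C(6,7) + C(3,7) = 1.
By inclusion–exclusion: 11440 − 1872 + 1 = 9569.

9569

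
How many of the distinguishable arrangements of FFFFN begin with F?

4

Fix F in the first position and arrange the remaining 4 letters.
Those 4 letters have F appearing 3 times, giving (4)!/(3!) = 4.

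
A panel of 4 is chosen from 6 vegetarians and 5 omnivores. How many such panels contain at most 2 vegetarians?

215

Split by how many vegetarians are chosen (0 through 2).
Sum: C(6,0)·C(5,4) + C(6,1)·C(5,3) + C(6,2)·C(5,2) = 5 + 60 + 150 = 215.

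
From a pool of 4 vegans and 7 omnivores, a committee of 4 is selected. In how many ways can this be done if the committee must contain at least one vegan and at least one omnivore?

294

Total 4-person selections from all 11: C(11,4) = 330.
Selections missing a whole group: no vegans → C(7,4) = 35; no omnivores → C(4,4) = 1.
Both groups omitted at once is impossible, so 330 − 36 = 294.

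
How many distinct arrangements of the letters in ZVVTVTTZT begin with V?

420

With the first slot taken by V, it remains to arrange the other 8 letters (ZVTVTTZT).
Those 8 letters have T appearing 4 times, V appearing twice, and Z appearing twice, giving (8)!/(4!·2!·2!) = 420.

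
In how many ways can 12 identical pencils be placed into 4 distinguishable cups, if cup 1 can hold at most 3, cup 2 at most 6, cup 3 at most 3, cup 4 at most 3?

By stars and bars, unrestricted non-negative solutions to x_1+…+x_4 = 12 number C(12+3,3) = 455.
Subtract solutions that violate a single cap (substitute x_i' = x_i − (cap_i+1)): x_1 ≥ 4 gives C(11,3) = 165; x_2 ≥ 7 gives C(8,3) = 56; x_3 ≥ 4 gives C(11,3) = 165; x_4 ≥ 4 gives C(11,3) = 165. Together 551.
Add back pairs where two caps are both exceeded: 4 + 35 + 35 + 4 + 4 + 35 = 117.
Subtract triples: 0 + 0 + 1 + 0 = 1.
By inclusion–exclusion the count is 455 − 551 + 117 − 1 = 20.

20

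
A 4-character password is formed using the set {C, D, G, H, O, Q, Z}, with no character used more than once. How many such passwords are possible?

840

With no repetition, fill the 4 characters in order: 7 choices, then 6, down to 4.
That product is 7 × 6 × 5 × 4 = 840.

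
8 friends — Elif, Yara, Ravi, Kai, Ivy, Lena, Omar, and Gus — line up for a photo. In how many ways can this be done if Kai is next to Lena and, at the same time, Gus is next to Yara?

2880

Treat {Kai,Lena} as one block (2 orders) and {Gus,Yara} as another (2 orders).
That leaves 6 units to arrange: 2 × 2 × 6! = 4 × 720 = 2880.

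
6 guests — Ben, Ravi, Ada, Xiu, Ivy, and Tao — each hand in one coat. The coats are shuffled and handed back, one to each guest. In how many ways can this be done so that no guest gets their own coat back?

This is the derangement count D_6: permutations of 6 items with no fixed point.
By inclusion–exclusion this is Σ_{j=0}^{6} (−1)^j C(6,j)·(6−j)!.
Computing: 720 − 720 + 360 − 120 + 30 − 6 + 1 = 265.

265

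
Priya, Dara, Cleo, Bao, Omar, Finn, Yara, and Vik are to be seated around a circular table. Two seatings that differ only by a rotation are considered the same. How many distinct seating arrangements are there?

5040

Fix one person's seat to break rotational symmetry; the remaining 7 people can be arranged in (7)! = 5040 ways.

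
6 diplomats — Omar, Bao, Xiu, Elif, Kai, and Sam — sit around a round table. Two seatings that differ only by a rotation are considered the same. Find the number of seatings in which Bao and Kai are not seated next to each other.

Without the restriction there are (5)! = 120 seatings.
Those with Bao next to Kai: fuse the pair into one unit and seat 5 units around a circle — 2·(4)! = 48.
Subtracting, 120 − 48 = 72.

72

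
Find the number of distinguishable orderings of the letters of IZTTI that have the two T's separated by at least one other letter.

18

Total arrangements of IZTTI: 5!/(2!·2!) = 30.
Arrangements with the T's together: treat TT as one letter, giving (4)!/(2!) = 12.
Subtracting, 30 − 12 = 18 arrangements keep the T's apart.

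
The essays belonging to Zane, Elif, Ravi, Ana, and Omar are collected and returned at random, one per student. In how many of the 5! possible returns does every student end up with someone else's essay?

44

Count assignments avoiding every fixed point. For any j of the 5 students fixed to their own essay, the other 5−j can be arranged in (5−j)! ways.
By inclusion–exclusion this is Σ_{j=0}^{5} (−1)^j C(5,j)·(5−j)!.
Computing: 120 − 120 + 60 − 20 + 5 − 1 = 44.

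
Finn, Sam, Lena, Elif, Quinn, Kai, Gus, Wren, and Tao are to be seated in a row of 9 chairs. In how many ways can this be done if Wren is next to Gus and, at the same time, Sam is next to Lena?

20160

Treat {Wren,Gus} as one block (2 orders) and {Sam,Lena} as another (2 orders).
That leaves 7 units to arrange: 2 × 2 × 7! = 4 × 5040 = 20160.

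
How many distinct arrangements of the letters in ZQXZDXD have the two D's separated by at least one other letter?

There are 7!/(2!·2!·2!) = 630 arrangements of ZQXZDXD in total.
If the two D's are adjacent, glue them into one block, leaving 6 items to arrange: (6)!/(2!·2!) = 180 ways.
Hence 630 − 180 = 450.

450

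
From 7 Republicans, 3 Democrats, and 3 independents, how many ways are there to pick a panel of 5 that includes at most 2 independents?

1242

Split by how many independents are chosen (0 through 2).
Sum: C(3,0)·C(10,5) + C(3,1)·C(10,4) + C(3,2)·C(10,3) = 252 + 630 + 360 = 1242.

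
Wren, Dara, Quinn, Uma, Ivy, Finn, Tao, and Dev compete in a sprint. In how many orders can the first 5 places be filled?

6720

This is an ordered selection of 5 from 8: P(8,5).
That gives 8 × 7 × 6 × 5 × 4 = 6720.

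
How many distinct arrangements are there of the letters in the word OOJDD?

OOJDD has 5 letters with D appearing twice and O appearing twice.
So there are 5! / (2!·2!) = 30 distinguishable arrangements.

30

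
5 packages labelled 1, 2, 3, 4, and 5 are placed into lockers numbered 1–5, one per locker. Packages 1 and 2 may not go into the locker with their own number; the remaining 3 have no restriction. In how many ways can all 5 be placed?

78

Let Aᵢ (for i ∈ {1, 2}) be the placements that put package i in its forbidden locker. Any j of these fix j positions, leaving (5−j)! ways to fill the rest, and there are C(2,j) ways to pick which j.
By inclusion–exclusion, the number of valid placements is Σ_{j=0}^{2} (−1)^j C(2,j)·(5−j)!.
Computing: 120 − 48 + 6 = 78.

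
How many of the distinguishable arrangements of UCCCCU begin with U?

5

With the first slot taken by U, it remains to arrange the other 5 letters (CCCCU).
Those 5 letters have C appearing 4 times, giving (5)!/(4!) = 5.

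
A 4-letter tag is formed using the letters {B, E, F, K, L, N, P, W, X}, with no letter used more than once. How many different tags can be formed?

3024

With no repetition, fill the 4 letters in order: 9 choices, then 8, down to 6.
That product is 9 × 8 × 7 × 6 = 3024.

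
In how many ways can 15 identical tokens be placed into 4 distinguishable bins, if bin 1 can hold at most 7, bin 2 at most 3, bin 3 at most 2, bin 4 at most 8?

42

By stars and bars, unrestricted non-negative solutions to x_1+…+x_4 = 15 number C(15+3,3) = 816.
Subtract solutions that violate a single cap (substitute x_i' = x_i − (cap_i+1)): x_1 ≥ 8 gives C(10,3) = 120; x_2 ≥ 4 gives C(14,3) = 364; x_3 ≥ 3 gives C(15,3) = 455; x_4 ≥ 9 gives C(9,3) = 84. Together 1023.
Add back pairs where two caps are both exceeded: 20 + 35 + 0 + 165 + 10 + 20 = 250.
Subtract triples: 1 + 0 + 0 + 0 = 1.
By inclusion–exclusion the count is 816 − 1023 + 250 − 1 = 42.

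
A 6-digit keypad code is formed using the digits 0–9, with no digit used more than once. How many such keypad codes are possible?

This is a permutation of 6 out of 10: P(10,6) = 10!/4!.
10 × 9 × 8 × 7 × 6 × 5 = 151200.

151200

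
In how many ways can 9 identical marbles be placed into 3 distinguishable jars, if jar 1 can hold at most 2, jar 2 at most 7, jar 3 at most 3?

By stars and bars, unrestricted non-negative solutions to x_1+…+x_3 = 9 number C(9+2,2) = 55.
Subtract solutions that violate a single cap (substitute x_i' = x_i − (cap_i+1)): x_1 ≥ 3 gives C(8,2) = 28; x_2 ≥ 8 gives C(3,2) = 3; x_3 ≥ 4 gives C(7,2) = 21. Together 52.
Add back pairs where two caps are both exceeded: 0 + 6 + 0 = 6.
By inclusion–exclusion the count is 55 − 52 + 6 = 9.

9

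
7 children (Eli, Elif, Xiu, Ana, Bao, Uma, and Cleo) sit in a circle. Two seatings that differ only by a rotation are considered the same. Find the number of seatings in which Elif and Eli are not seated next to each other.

All circular seatings of 7 people number (6)! = 720.
Seatings with Elif beside Eli: treat them as a block with 2 internal orders, giving 2 × (5)! = 240.
Subtracting, 720 − 240 = 480.

480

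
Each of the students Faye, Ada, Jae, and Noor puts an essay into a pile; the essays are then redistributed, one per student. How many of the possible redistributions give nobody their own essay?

9

Count assignments avoiding every fixed point. For any j of the 4 students fixed to their own essay, the other 4−j can be arranged in (4−j)! ways.
By inclusion–exclusion this is Σ_{j=0}^{4} (−1)^j C(4,j)·(4−j)!.
Computing: 24 − 24 + 12 − 4 + 1 = 9.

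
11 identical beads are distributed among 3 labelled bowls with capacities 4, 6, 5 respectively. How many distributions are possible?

Ignoring the caps, the number of non-negative solutions to x_1+…+x_3 = 11 is C(13,2) = 78.
Subtract solutions that violate a single cap (substitute x_i' = x_i − (cap_i+1)): x_1 ≥ 5 gives C(8,2) = 28; x_2 ≥ 7 gives C(6,2) = 15; x_3 ≥ 6 gives C(7,2) = 21. Together 64.
Add back pairs where two caps are both exceeded: 0 + 1 + 0 = 1.
By inclusion–exclusion the count is 78 − 64 + 1 = 15.

15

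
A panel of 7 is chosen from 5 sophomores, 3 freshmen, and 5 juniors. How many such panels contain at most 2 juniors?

Split by how many juniors are chosen (0 through 2).
Sum: C(5,0)·C(8,7) + C(5,1)·C(8,6) + C(5,2)·C(8,5) = 8 + 140 + 560 = 708.

708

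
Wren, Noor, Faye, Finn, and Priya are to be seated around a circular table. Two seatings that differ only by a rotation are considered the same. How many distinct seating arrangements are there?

Around a circle, 5 distinct people have 5!/5 = (4)! = 24 rotationally distinct seatings.

24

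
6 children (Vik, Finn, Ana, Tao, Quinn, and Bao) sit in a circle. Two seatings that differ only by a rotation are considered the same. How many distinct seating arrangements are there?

Seat Vik anywhere (absorbing the rotational symmetry), then permute the other 5: (5)! = 120.

120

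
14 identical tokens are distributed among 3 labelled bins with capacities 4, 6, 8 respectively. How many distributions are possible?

By stars and bars, unrestricted non-negative solutions to x_1+…+x_3 = 14 number C(14+2,2) = 120.
Subtract solutions that violate a single cap (substitute x_i' = x_i − (cap_i+1)): x_1 ≥ 5 gives C(11,2) = 55; x_2 ≥ 7 gives C(9,2) = 36; x_3 ≥ 9 gives C(7,2) = 21. Together 112.
Add back pairs where two caps are both exceeded: 6 + 1 + 0 = 7.
By inclusion–exclusion the count is 120 − 112 + 7 = 15.

15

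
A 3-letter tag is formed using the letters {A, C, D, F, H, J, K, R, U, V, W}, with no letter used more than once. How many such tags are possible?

990

This is a permutation of 3 out of 11: P(11,3) = 11!/8!.
That product is 11 × 10 × 9 = 990.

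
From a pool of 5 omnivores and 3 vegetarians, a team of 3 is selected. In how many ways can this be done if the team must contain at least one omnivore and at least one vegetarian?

Unrestricted: C(8,3) = 56 ways to pick any 3 of the 8.
Selections missing a whole group: no omnivores → C(3,3) = 1; no vegetarians → C(5,3) = 10.
Both groups omitted at once is impossible, so 56 − 11 = 45.

45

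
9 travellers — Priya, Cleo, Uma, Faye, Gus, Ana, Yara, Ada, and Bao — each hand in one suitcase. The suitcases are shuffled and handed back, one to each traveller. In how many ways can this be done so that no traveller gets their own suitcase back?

133496

This is the derangement count D_9: permutations of 9 items with no fixed point.
By inclusion–exclusion this is Σ_{j=0}^{9} (−1)^j C(9,j)·(9−j)!.
Computing: 362880 − 362880 + 181440 − 60480 + 15120 − 3024 + 504 − 72 + 9 − 1 = 133496.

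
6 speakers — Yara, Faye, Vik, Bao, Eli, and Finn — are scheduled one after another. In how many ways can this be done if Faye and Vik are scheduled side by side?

240

Place the 4 others and the Faye-Vik pair as 5 objects in a line; the pair has 2 internal arrangements.
So the count is 2·(5)! = 240.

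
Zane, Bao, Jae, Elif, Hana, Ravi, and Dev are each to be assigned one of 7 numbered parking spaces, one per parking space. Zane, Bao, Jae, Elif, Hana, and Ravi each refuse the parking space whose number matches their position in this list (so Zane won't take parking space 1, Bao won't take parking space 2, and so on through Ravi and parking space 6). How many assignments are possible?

2119

Let Aᵢ (for 1 ≤ i ≤ 6) be the placements that put person i in their forbidden parking space. Any j of these fix j positions, leaving (7−j)! ways to fill the rest, and there are C(6,j) ways to pick which j.
By inclusion–exclusion, the number of valid placements is Σ_{j=0}^{6} (−1)^j C(6,j)·(7−j)!.
Computing: 5040 − 4320 + 1800 − 480 + 90 − 12 + 1 = 2119.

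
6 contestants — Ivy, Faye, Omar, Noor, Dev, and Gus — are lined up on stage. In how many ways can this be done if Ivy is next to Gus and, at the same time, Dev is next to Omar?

Treat {Ivy,Gus} as one block (2 orders) and {Dev,Omar} as another (2 orders).
That leaves 4 units to arrange: 2 × 2 × 4! = 4 × 24 = 96.

96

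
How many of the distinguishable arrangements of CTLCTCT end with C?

With the last slot taken by C, it remains to arrange the other 6 letters (TLCTCT).
Those 6 letters have C appearing twice and T appearing 3 times, giving (6)!/(3!·2!) = 60.

60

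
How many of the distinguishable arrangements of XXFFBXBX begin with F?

105

Fix F in the first position and arrange the remaining 7 letters.
Those 7 letters have B appearing twice and X appearing 4 times, giving (7)!/(4!·2!) = 105.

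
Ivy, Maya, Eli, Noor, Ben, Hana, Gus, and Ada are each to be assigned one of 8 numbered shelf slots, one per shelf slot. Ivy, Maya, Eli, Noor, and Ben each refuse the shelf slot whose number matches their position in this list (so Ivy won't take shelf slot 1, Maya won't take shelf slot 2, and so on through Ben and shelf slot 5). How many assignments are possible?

21234

Let Aᵢ (for 1 ≤ i ≤ 5) be the placements that put person i in their forbidden shelf slot. Any j of these fix j positions, leaving (8−j)! ways to fill the rest, and there are C(5,j) ways to pick which j.
By inclusion–exclusion, the number of valid placements is Σ_{j=0}^{5} (−1)^j C(5,j)·(8−j)!.
Computing: 40320 − 25200 + 7200 − 1200 + 120 − 6 = 21234.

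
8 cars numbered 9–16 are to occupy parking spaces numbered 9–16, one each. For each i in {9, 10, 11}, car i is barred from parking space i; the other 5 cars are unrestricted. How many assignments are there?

Let Aᵢ (for i ∈ {9, 10, 11}) be the placements that put car i in its forbidden parking space. Any j of these fix j positions, leaving (8−j)! ways to fill the rest, and there are C(3,j) ways to pick which j.
By inclusion–exclusion, the number of valid placements is Σ_{j=0}^{3} (−1)^j C(3,j)·(8−j)!.
Computing: 40320 − 15120 + 2160 − 120 = 27240.

27240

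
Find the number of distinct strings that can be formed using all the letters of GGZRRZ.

Letter multiplicities in GGZRRZ: G×2, R×2, Z×2.
The number of distinct arrangements is 6!/(2!·2!·2!) = 720/8 = 90.

90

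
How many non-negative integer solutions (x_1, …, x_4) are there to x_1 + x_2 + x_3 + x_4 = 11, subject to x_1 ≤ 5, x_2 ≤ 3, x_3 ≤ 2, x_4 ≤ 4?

By stars and bars, unrestricted non-negative solutions to x_1+…+x_4 = 11 number C(11+3,3) = 364.
Subtract solutions that violate a single cap (substitute x_i' = x_i − (cap_i+1)): x_1 ≥ 6 gives C(8,3) = 56; x_2 ≥ 4 gives C(10,3) = 120; x_3 ≥ 3 gives C(11,3) = 165; x_4 ≥ 5 gives C(9,3) = 84. Together 425.
Add back pairs where two caps are both exceeded: 4 + 10 + 1 + 35 + 10 + 20 = 80.
By inclusion–exclusion the count is 364 − 425 + 80 = 19.

19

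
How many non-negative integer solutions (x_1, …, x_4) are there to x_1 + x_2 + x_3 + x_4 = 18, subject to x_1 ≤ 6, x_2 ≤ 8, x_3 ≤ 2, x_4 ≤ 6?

31

Ignoring the caps, the number of non-negative solutions to x_1+…+x_4 = 18 is C(21,3) = 1330.
Subtract solutions that violate a single cap (substitute x_i' = x_i − (cap_i+1)): x_1 ≥ 7 gives C(14,3) = 364; x_2 ≥ 9 gives C(12,3) = 220; x_3 ≥ 3 gives C(18,3) = 816; x_4 ≥ 7 gives C(14,3) = 364. Together 1764.
Add back pairs where two caps are both exceeded: 10 + 165 + 35 + 84 + 10 + 165 = 469.
Subtract triples: 0 + 0 + 4 + 0 = 4.
By inclusion–exclusion the count is 1330 − 1764 + 469 − 4 = 31.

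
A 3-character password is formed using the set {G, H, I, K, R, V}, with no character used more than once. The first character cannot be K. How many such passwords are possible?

The first character has 6−1 = 5 choices (anything except K).
The remaining 2 characters are filled from the other 5 symbols without repetition: 5 × 4 = 20.
Total: 5 × 20 = 100.

100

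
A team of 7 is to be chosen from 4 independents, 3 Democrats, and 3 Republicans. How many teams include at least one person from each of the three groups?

118

Total 7-person selections from all 10: C(10,7) = 120.
Selections missing a whole group: no independents → C(6,7) = 0; no Democrats → C(7,7) = 1; no Republicans → C(7,7) = 1.
Add back selections omitting two groups (i.e. drawn from a single group): C(4,7) + C(3,7) + C(3,7) = 0.
By inclusion–exclusion: 120 − 2 + 0 = 118.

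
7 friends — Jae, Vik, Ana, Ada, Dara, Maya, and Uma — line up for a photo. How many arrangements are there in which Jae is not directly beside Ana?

3600

There are 7! = 5040 arrangements in all. If Jae and Ana are adjacent, merging them into one block gives 2·(6)! = 1440 arrangements.
Complementary counting: 5040 − 1440 = 3600.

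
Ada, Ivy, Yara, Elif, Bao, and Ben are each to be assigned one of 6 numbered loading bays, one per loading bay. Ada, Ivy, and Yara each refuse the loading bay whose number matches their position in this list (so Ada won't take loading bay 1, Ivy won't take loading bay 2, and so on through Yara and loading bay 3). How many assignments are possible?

426

Let Aᵢ (for i ∈ {1, 2, 3}) be the placements that put person i in their forbidden loading bay. Any j of these fix j positions, leaving (6−j)! ways to fill the rest, and there are C(3,j) ways to pick which j.
By inclusion–exclusion, the number of valid placements is Σ_{j=0}^{3} (−1)^j C(3,j)·(6−j)!.
Computing: 720 − 360 + 72 − 6 = 426.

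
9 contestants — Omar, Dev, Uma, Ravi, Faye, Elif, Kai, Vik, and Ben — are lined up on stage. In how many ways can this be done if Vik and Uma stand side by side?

Place the 7 others and the Vik-Uma pair as 8 objects in a line; the pair has 2 internal arrangements.
So the count is 2·(8)! = 80640.

80640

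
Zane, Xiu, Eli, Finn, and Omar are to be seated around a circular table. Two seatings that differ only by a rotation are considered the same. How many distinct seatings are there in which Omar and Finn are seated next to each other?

Glue Omar and Finn into a block (2 internal orders). Seating 4 units around a circle gives (3)! arrangements.
So 2 × (3)! = 2 × 6 = 12.

12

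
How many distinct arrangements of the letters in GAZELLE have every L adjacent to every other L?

Treat the 2 copies of L as a single block. The multiset to arrange is then {LL, A, E, E, G, Z}, 6 items in all.
That gives (6)!/(2!) = 360 arrangements.

360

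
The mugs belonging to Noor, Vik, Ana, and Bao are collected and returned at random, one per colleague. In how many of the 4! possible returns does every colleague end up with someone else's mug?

Let Aᵢ be the assignments in which colleague i gets their own mug. We want the size of the complement of A₁∪…∪A_4.
By inclusion–exclusion this is Σ_{j=0}^{4} (−1)^j C(4,j)·(4−j)!.
Computing: 24 − 24 + 12 − 4 + 1 = 9.

9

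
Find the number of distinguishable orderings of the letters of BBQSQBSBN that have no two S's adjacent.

2940

There are 9!/(4!·2!·2!) = 3780 arrangements of BBQSQBSBN in total.
Arrangements with the S's together: treat SS as one letter, giving (8)!/(4!·2!) = 840.
Subtracting, 3780 − 840 = 2940 arrangements keep the S's apart.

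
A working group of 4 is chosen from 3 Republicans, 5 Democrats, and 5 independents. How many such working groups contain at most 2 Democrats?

Split by how many Democrats are chosen (0 through 2).
Sum: C(5,0)·C(8,4) + C(5,1)·C(8,3) + C(5,2)·C(8,2) = 70 + 280 + 280 = 630.

630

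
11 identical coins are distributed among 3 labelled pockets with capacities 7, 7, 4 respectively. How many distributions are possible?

30

By stars and bars, unrestricted non-negative solutions to x_1+…+x_3 = 11 number C(11+2,2) = 78.
Subtract solutions that violate a single cap (substitute x_i' = x_i − (cap_i+1)): x_1 ≥ 8 gives C(5,2) = 10; x_2 ≥ 8 gives C(5,2) = 10; x_3 ≥ 5 gives C(8,2) = 28. Together 48.
No two caps can be exceeded simultaneously, so the pair terms are all 0.
By inclusion–exclusion the count is 78 − 48 + 0 = 30.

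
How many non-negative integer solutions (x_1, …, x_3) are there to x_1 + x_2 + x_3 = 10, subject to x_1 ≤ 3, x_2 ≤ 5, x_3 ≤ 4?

Without the upper bounds there are C(12,2) = 66 ways to split 10 among 3 variables.
Subtract solutions that violate a single cap (substitute x_i' = x_i − (cap_i+1)): x_1 ≥ 4 gives C(8,2) = 28; x_2 ≥ 6 gives C(6,2) = 15; x_3 ≥ 5 gives C(7,2) = 21. Together 64.
Add back pairs where two caps are both exceeded: 1 + 3 + 0 = 4.
By inclusion–exclusion the count is 66 − 64 + 4 = 6.

6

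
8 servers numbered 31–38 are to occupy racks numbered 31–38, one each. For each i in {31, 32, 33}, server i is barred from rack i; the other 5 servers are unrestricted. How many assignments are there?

Let Aᵢ (for i ∈ {31, 32, 33}) be the placements that put server i in its forbidden rack. Any j of these fix j positions, leaving (8−j)! ways to fill the rest, and there are C(3,j) ways to pick which j.
By inclusion–exclusion, the number of valid placements is Σ_{j=0}^{3} (−1)^j C(3,j)·(8−j)!.
Computing: 40320 − 15120 + 2160 − 120 = 27240.

27240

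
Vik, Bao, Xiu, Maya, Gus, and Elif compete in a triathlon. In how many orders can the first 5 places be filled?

There are 6 choices for 1st place, 5 for 2nd, and so on down to 2 for position 5.
That gives 6 × 5 × 4 × 3 × 2 = 720.

720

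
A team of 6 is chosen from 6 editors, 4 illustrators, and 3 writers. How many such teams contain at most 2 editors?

658

Split by how many editors are chosen (0 through 2).
Sum: C(6,0)·C(7,6) + C(6,1)·C(7,5) + C(6,2)·C(7,4) = 7 + 126 + 525 = 658.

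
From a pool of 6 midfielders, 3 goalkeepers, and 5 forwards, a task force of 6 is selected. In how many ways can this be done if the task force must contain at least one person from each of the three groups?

2430

Unrestricted: C(14,6) = 3003 ways to pick any 6 of the 14.
Selections missing a whole group: no midfielders → C(8,6) = 28; no goalkeepers → C(11,6) = 462; no forwards → C(9,6) = 84.
Add back selections omitting two groups (i.e. drawn from a single group): C(6,6) + C(3,6) + C(5,6) = 1.
By inclusion–exclusion: 3003 − 574 + 1 = 2430.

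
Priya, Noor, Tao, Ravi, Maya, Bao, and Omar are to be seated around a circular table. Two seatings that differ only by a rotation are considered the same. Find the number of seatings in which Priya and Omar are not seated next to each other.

Without the restriction there are (6)! = 720 seatings.
Seatings with Priya beside Omar: treat them as a block with 2 internal orders, giving 2 × (5)! = 240.
Subtracting, 720 − 240 = 480.

480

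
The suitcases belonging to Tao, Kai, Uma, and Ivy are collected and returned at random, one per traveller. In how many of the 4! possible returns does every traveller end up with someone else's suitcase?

This is the derangement count D_4: permutations of 4 items with no fixed point.
By inclusion–exclusion this is Σ_{j=0}^{4} (−1)^j C(4,j)·(4−j)!.
Computing: 24 − 24 + 12 − 4 + 1 = 9.

9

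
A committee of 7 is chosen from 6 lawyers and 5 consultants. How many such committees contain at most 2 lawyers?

15

Split by how many lawyers are chosen (0 through 2).
Sum: C(6,0)·C(5,7) + C(6,1)·C(5,6) + C(6,2)·C(5,5) = 0 + 0 + 15 = 15.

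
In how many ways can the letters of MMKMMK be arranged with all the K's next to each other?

5

Treat the 2 copies of K as a single block. The multiset to arrange is then {KK, M, M, M, M}, 5 items in all.
That gives (5)!/(4!) = 5 arrangements.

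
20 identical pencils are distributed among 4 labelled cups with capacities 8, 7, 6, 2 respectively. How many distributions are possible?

19

Without the upper bounds there are C(23,3) = 1771 ways to split 20 among 4 cups.
Subtract solutions that violate a single cap (substitute x_i' = x_i − (cap_i+1)): x_1 ≥ 9 gives C(14,3) = 364; x_2 ≥ 8 gives C(15,3) = 455; x_3 ≥ 7 gives C(16,3) = 560; x_4 ≥ 3 gives C(20,3) = 1140. Together 2519.
Add back pairs where two caps are both exceeded: 20 + 35 + 165 + 56 + 220 + 286 = 782.
Subtract triples: 0 + 1 + 4 + 10 = 15.
By inclusion–exclusion the count is 1771 − 2519 + 782 − 15 = 19.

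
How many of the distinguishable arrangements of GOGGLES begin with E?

With the first slot taken by E, it remains to arrange the other 6 letters (GOGGLS).
Those 6 letters have G appearing 3 times, giving (6)!/(3!) = 120.

120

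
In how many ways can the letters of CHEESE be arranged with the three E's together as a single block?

24

Treat the 3 copies of E as a single block. The multiset to arrange is then {EEE, C, H, S}, 4 items in all.
All 4 items are distinct, so there are (4)! = 24 arrangements.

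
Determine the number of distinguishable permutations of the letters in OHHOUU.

OHHOUU has 6 letters with H appearing twice, O appearing twice, and U appearing twice.
So there are 6! / (2!·2!·2!) = 90 distinguishable arrangements.

90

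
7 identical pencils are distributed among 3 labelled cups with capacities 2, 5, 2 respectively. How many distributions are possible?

Ignoring the caps, the number of non-negative solutions to x_1+…+x_3 = 7 is C(9,2) = 36.
Subtract solutions that violate a single cap (substitute x_i' = x_i − (cap_i+1)): x_1 ≥ 3 gives C(6,2) = 15; x_2 ≥ 6 gives C(3,2) = 3; x_3 ≥ 3 gives C(6,2) = 15. Together 33.
Add back pairs where two caps are both exceeded: 0 + 3 + 0 = 3.
By inclusion–exclusion the count is 36 − 33 + 3 = 6.

6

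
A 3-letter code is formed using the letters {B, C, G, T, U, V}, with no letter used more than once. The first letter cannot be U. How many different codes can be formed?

100

The first letter has 6−1 = 5 choices (anything except U).
The remaining 2 letters are filled from the other 5 symbols without repetition: 5 × 4 = 20.
Total: 5 × 20 = 100.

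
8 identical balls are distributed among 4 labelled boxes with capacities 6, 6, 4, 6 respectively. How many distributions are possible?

By stars and bars, unrestricted non-negative solutions to x_1+…+x_4 = 8 number C(8+3,3) = 165.
Subtract solutions that violate a single cap (substitute x_i' = x_i − (cap_i+1)): x_1 ≥ 7 gives C(4,3) = 4; x_2 ≥ 7 gives C(4,3) = 4; x_3 ≥ 5 gives C(6,3) = 20; x_4 ≥ 7 gives C(4,3) = 4. Together 32.
No two caps can be exceeded simultaneously, so the pair terms are all 0.
By inclusion–exclusion the count is 165 − 32 + 0 = 133.

133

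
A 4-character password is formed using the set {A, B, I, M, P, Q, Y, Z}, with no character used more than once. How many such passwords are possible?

This is a permutation of 4 out of 8: P(8,4) = 8!/4!.
That product is 8 × 7 × 6 × 5 = 1680.

1680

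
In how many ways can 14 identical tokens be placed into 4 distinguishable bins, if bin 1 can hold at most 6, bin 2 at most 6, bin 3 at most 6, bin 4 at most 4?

By stars and bars, unrestricted non-negative solutions to x_1+…+x_4 = 14 number C(14+3,3) = 680.
Subtract solutions that violate a single cap (substitute x_i' = x_i − (cap_i+1)): x_1 ≥ 7 gives C(10,3) = 120; x_2 ≥ 7 gives C(10,3) = 120; x_3 ≥ 7 gives C(10,3) = 120; x_4 ≥ 5 gives C(12,3) = 220. Together 580.
Add back pairs where two caps are both exceeded: 1 + 1 + 10 + 1 + 10 + 10 = 33.
By inclusion–exclusion the count is 680 − 580 + 33 = 133.

133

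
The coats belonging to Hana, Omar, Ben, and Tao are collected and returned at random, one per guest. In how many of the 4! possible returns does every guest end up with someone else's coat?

This is the derangement count D_4: permutations of 4 items with no fixed point.
By inclusion–exclusion this is Σ_{j=0}^{4} (−1)^j C(4,j)·(4−j)!.
Computing: 24 − 24 + 12 − 4 + 1 = 9.

9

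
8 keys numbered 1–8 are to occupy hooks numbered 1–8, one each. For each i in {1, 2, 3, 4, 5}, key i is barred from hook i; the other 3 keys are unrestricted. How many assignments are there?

Let Aᵢ (for 1 ≤ i ≤ 5) be the placements that put key i in its forbidden hook. Any j of these fix j positions, leaving (8−j)! ways to fill the rest, and there are C(5,j) ways to pick which j.
By inclusion–exclusion, the number of valid placements is Σ_{j=0}^{5} (−1)^j C(5,j)·(8−j)!.
Computing: 40320 − 25200 + 7200 − 1200 + 120 − 6 = 21234.

21234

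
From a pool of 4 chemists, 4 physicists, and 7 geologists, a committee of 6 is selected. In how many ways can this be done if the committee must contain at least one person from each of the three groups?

Total 6-person selections from all 15: C(15,6) = 5005.
Selections missing a whole group: no chemists → C(11,6) = 462; no physicists → C(11,6) = 462; no geologists → C(8,6) = 28.
Add back selections omitting two groups (i.e. drawn from a single group): C(4,6) + C(4,6) + C(7,6) = 7.
By inclusion–exclusion: 5005 − 952 + 7 = 4060.

4060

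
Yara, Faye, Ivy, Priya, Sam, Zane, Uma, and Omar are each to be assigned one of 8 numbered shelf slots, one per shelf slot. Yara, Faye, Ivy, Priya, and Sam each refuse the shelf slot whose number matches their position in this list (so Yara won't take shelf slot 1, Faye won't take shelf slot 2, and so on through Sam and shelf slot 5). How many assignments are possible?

21234

Let Aᵢ (for 1 ≤ i ≤ 5) be the placements that put person i in their forbidden shelf slot. Any j of these fix j positions, leaving (8−j)! ways to fill the rest, and there are C(5,j) ways to pick which j.
By inclusion–exclusion, the number of valid placements is Σ_{j=0}^{5} (−1)^j C(5,j)·(8−j)!.
Computing: 40320 − 25200 + 7200 − 1200 + 120 − 6 = 21234.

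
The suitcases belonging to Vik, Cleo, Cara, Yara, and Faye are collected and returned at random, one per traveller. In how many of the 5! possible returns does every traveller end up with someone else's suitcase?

This is the derangement count D_5: permutations of 5 items with no fixed point.
By inclusion–exclusion this is Σ_{j=0}^{5} (−1)^j C(5,j)·(5−j)!.
Computing: 120 − 120 + 60 − 20 + 5 − 1 = 44.

44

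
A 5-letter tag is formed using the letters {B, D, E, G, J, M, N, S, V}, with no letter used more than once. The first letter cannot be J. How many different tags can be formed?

13440

The first letter has 9−1 = 8 choices (anything except J).
The remaining 4 letters are filled from the other 8 symbols without repetition: 8 × 7 × 6 × 5 = 1680.
Total: 8 × 1680 = 13440.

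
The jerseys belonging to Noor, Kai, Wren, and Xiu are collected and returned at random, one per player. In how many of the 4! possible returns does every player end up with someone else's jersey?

9

This is the derangement count D_4: permutations of 4 items with no fixed point.
By inclusion–exclusion this is Σ_{j=0}^{4} (−1)^j C(4,j)·(4−j)!.
Computing: 24 − 24 + 12 − 4 + 1 = 9.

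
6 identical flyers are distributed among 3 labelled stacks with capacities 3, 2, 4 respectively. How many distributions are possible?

Ignoring the caps, the number of non-negative solutions to x_1+…+x_3 = 6 is C(8,2) = 28.
Subtract solutions that violate a single cap (substitute x_i' = x_i − (cap_i+1)): x_1 ≥ 4 gives C(4,2) = 6; x_2 ≥ 3 gives C(5,2) = 10; x_3 ≥ 5 gives C(3,2) = 3. Together 19.
No two caps can be exceeded simultaneously, so the pair terms are all 0.
By inclusion–exclusion the count is 28 − 19 + 0 = 9.

9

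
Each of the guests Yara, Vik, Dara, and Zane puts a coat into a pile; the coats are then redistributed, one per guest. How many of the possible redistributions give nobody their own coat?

9

This is the derangement count D_4: permutations of 4 items with no fixed point.
By inclusion–exclusion this is Σ_{j=0}^{4} (−1)^j C(4,j)·(4−j)!.
Computing: 24 − 24 + 12 − 4 + 1 = 9.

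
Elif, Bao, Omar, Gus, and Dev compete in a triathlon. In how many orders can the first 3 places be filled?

60

This is an ordered selection of 3 from 5: P(5,3).
That gives 5 × 4 × 3 = 60.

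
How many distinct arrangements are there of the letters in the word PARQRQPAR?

PARQRQPAR has 9 letters with A appearing twice, P appearing twice, Q appearing twice, and R appearing 3 times.
The number of distinct arrangements is 9!/(3!·2!·2!·2!) = 362880/48 = 7560.

7560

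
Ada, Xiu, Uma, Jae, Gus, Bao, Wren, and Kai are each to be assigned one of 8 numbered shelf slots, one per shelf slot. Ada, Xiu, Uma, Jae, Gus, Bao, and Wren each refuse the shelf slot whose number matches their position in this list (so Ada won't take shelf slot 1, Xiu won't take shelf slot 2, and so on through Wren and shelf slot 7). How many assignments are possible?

16687

Let Aᵢ (for 1 ≤ i ≤ 7) be the placements that put person i in their forbidden shelf slot. Any j of these fix j positions, leaving (8−j)! ways to fill the rest, and there are C(7,j) ways to pick which j.
By inclusion–exclusion, the number of valid placements is Σ_{j=0}^{7} (−1)^j C(7,j)·(8−j)!.
Computing: 40320 − 35280 + 15120 − 4200 + 840 − 126 + 14 − 1 = 16687.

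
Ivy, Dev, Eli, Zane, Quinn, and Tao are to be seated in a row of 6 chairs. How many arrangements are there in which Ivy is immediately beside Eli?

Place the 4 others and the Ivy-Eli pair as 5 objects in a line; the pair has 2 internal arrangements.
So the count is 2·(5)! = 240.

240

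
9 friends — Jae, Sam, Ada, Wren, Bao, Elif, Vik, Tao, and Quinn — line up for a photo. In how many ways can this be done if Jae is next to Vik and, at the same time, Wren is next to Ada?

Treat {Jae,Vik} as one block (2 orders) and {Wren,Ada} as another (2 orders).
That leaves 7 units to arrange: 2 × 2 × 7! = 4 × 5040 = 20160.

20160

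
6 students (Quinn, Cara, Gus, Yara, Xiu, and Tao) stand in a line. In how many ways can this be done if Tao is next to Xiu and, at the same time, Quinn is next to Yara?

96

Treat {Tao,Xiu} as one block (2 orders) and {Quinn,Yara} as another (2 orders).
That leaves 4 units to arrange: 2 × 2 × 4! = 4 × 24 = 96.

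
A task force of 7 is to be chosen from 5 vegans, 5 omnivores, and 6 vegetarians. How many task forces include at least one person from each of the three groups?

10660

Total 7-person selections from all 16: C(16,7) = 11440.
Selections missing a whole group: no vegans → C(11,7) = 330; no omnivores → C(11,7) = 330; no vegetarians → C(10,7) = 120.
Add back selections omitting two groups (i.e. drawn from a single group): C(5,7) + C(5,7) + C(6,7) = 0.
By inclusion–exclusion: 11440 − 780 + 0 = 10660.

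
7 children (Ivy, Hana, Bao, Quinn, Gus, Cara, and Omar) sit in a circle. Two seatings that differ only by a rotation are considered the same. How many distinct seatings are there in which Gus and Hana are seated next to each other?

Glue Gus and Hana into a block (2 internal orders). Seating 6 units around a circle gives (5)! arrangements.
So 2 × (5)! = 2 × 120 = 240.

240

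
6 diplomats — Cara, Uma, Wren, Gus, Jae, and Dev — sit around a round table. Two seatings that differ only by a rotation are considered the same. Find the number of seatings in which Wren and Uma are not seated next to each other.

72

All circular seatings of 6 people number (5)! = 120.
Seatings with Wren beside Uma: treat them as a block with 2 internal orders, giving 2 × (4)! = 48.
Subtracting, 120 − 48 = 72.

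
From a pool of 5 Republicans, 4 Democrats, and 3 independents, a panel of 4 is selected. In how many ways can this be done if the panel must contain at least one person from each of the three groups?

270

With no constraint there are C(12,4) = 495 possible selections.
Subtract selections that omit an entire group: no Republicans → C(7,4) = 35; no Democrats → C(8,4) = 70; no independents → C(9,4) = 126.
Add back selections omitting two groups (i.e. drawn from a single group): C(5,4) + C(4,4) + C(3,4) = 6.
By inclusion–exclusion: 495 − 231 + 6 = 270.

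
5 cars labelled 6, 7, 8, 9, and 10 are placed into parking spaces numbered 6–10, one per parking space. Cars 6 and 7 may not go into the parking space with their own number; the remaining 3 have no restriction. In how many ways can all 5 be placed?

Let Aᵢ (for i ∈ {6, 7}) be the placements that put car i in its forbidden parking space. Any j of these fix j positions, leaving (5−j)! ways to fill the rest, and there are C(2,j) ways to pick which j.
By inclusion–exclusion, the number of valid placements is Σ_{j=0}^{2} (−1)^j C(2,j)·(5−j)!.
Computing: 120 − 48 + 6 = 78.

78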